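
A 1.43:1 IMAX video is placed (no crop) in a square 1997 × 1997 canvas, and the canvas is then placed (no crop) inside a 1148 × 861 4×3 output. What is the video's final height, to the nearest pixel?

Inside the 1997×1997 canvas the video is width-limited at 1997.00 × 1396.50.
Second fit — the square canvas into 1148×861 spans the height: 861.00 × 861.00 (×0.4311 from 1997×1997).
Applying the same ×0.4311: 1396.50 → 602.10.

602 px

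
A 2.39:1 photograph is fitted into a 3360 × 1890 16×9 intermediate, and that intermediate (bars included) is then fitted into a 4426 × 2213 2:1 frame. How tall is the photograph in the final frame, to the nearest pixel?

1646 px

Inside the 3360×1890 canvas the photograph is width-limited at 3360.00 × 1405.86.
Second fit — the 16×9 canvas into 4426×2213 spans the height: 3934.22 × 2213.00 (×1.1709 from 3360×1890).
The photograph scales with it: height 1405.86 × 1.1709 ≈ 1646.12.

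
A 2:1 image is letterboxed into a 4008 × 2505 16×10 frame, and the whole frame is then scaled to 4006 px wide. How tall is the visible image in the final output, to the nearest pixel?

In the 4008×2505 frame the image fills the width: height = 4008 × 1/2 ≈ 2004.00 px.
The frame scales by 4006/4008 = 0.9995; 2004.00 × 0.9995 ≈ 2003.00 px.

2003 px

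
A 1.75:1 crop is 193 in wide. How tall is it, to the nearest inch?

110 in

At 1.75:1, 193 / 1.750 ≈ 110.29.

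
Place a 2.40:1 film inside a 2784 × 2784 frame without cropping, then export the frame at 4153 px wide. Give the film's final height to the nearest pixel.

In the 2784×2784 frame the film fills the width: height = 2784 / 2.400 ≈ 1160.00 px.
Scaling 2784 → 4153 is ×1.4917, so the height becomes 1160.00 × 1.4917 ≈ 1730.42 px.

1730 px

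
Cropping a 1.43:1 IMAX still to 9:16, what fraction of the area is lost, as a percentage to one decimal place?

60.7%

Going from 1.43:1 IMAX to 9:16 means cutting width while keeping height.
Area ratio = (0.562)/(1.430) = 39.34%; the remaining 60.66% is cropped out.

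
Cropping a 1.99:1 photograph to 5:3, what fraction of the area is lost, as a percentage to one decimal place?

5:3 is narrower than 1.99:1, so the crop keeps the full height and trims the width.
Area ratio = (1.667)/(1.990) = 83.75%; the remaining 16.25% is cropped out.

16.2%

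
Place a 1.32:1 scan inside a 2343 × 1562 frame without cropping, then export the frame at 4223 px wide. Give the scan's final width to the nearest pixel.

At 2343×1562 the scan is height-limited, so width = 1562 × 1.320 ≈ 2061.84 px.
The frame scales by 4223/2343 = 1.8024; 2061.84 × 1.8024 ≈ 3716.24 px.

3716 px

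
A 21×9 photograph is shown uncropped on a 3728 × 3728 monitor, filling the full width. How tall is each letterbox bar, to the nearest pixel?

Content height = 3728 × 9/21 ≈ 1597.71 px.
Black = 3728 − 1597.71 = 2130.29 px, or 1065.14 per bar.

1065 px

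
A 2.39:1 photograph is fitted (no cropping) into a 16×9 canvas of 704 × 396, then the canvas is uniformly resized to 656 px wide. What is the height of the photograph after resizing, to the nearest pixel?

274 px

Fitted into 704×396, the photograph spans the width; its height is 704 / 2.390 ≈ 294.56 px.
Scaling 704 → 656 is ×0.9318, so the height becomes 294.56 × 0.9318 ≈ 274.48 px.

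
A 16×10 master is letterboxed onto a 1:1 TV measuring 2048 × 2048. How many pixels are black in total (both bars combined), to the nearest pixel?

1572864 pixels

16×10 (1.600) > 1:1 (1.000), so the master fills the width.
The master is 2048 × 10/16 ≈ 1280.0000 px tall.
Leftover height: 2048 − 1280.0000 = 768.0000 px.
That's 768.0000 × 2048 ≈ 1572864 black pixels.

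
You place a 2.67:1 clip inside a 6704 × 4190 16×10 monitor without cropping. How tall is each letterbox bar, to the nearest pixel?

2.67:1 is wider than 16×10, so it spans the full width.
The clip is 6704 / 2.670 ≈ 2510.86 px tall.
Black = 4190 − 2510.86 = 1679.14 px, or 839.57 per bar.

840 px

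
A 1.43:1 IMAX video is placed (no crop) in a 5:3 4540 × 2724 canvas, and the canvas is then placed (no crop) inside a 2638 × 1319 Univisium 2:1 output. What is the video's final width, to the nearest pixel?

1886 px

Inside the 4540×2724 canvas the video is height-limited at 3895.32 × 2724.00.
5:3 in 2638×1319: fills the height, so the intermediate becomes 2198.33 × 1319.00 — a scale of ×0.4842.
Applying the same ×0.4842: 3895.32 → 1886.17.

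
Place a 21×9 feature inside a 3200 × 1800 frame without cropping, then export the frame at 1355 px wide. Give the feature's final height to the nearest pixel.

At 3200×1800 the feature is width-limited, so height = 3200 × 9/21 ≈ 1371.43 px.
Scaling 3200 → 1355 is ×0.4234, so the height becomes 1371.43 × 0.4234 ≈ 580.71 px.

581 px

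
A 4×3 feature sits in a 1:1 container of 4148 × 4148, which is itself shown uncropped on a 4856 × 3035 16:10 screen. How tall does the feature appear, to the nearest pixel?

Inside the 4148×4148 canvas the feature is width-limited at 4148.00 × 3111.00.
The 1:1 canvas is height-limited in 4856×3035, giving 3035.00 × 3035.00; scale factor 0.7317.
Applying the same ×0.7317: 3111.00 → 2276.25.

2276 px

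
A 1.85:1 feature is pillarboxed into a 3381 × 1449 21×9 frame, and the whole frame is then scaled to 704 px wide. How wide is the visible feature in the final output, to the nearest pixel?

Fitted into 3381×1449, the feature spans the height; its width is 1449 × 1.850 ≈ 2680.65 px.
Resizing to 704 px wide multiplies everything by 0.2082: 2680.65 → 558.17 px.

558 px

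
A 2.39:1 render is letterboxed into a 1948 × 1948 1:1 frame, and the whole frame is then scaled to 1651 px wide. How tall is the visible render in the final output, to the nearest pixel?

691 px

Fitted into 1948×1948, the render spans the width; its height is 1948 / 2.390 ≈ 815.06 px.
Scaling 1948 → 1651 is ×0.8475, so the height becomes 815.06 × 0.8475 ≈ 690.79 px.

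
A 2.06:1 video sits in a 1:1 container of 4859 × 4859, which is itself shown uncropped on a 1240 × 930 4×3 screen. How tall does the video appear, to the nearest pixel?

2.06:1 in 4859×4859: fills the width, so the video is 4859.00 × 2358.74.
1:1 in 1240×930: fills the height, so the intermediate becomes 930.00 × 930.00 — a scale of ×0.1914.
So the video's height is 2358.74 × 0.1914 ≈ 451.46.

451 px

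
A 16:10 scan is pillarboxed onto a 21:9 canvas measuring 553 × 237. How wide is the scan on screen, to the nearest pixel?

379 px

Since 1.600 < 2.333, the scan is height-limited.
Content width = 237 × 16/10 ≈ 379.20 px.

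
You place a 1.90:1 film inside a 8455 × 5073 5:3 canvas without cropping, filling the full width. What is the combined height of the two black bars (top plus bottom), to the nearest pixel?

Content height = 8455 / 1.900 ≈ 4450.00 px.
Leftover height: 5073 − 4450.00 = 623.00 px.

623 px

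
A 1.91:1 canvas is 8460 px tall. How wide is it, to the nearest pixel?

16159 px

Width = 8460 × 1.910 = 16158.60.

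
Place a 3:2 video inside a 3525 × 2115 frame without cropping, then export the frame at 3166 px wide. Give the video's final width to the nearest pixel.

2849 px

Fitted into 3525×2115, the video spans the height; its width is 2115 × 3/2 ≈ 3172.50 px.
The frame scales by 3166/3525 = 0.8982; 3172.50 × 0.8982 ≈ 2849.40 px.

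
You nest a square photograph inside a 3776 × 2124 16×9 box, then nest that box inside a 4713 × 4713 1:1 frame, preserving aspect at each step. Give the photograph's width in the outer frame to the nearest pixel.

2651 px

Inside the 3776×2124 canvas the photograph is height-limited at 2124.00 × 2124.00.
The 16×9 canvas is width-limited in 4713×4713, giving 4713.00 × 2651.06; scale factor 1.2481.
So the photograph's width is 2124.00 × 1.2481 ≈ 2651.06.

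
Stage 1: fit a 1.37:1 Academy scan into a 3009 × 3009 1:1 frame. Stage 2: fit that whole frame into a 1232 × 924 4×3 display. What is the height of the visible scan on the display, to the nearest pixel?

1.37:1 Academy in 3009×3009: fills the width, so the scan is 3009.00 × 2196.35.
The 1:1 canvas is height-limited in 1232×924, giving 924.00 × 924.00; scale factor 0.3071.
Applying the same ×0.3071: 2196.35 → 674.45.

674 px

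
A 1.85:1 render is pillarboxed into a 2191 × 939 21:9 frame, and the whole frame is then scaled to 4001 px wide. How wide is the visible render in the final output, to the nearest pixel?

3172 px

Fitted into 2191×939, the render spans the height; its width is 939 × 1.850 ≈ 1737.15 px.
The frame scales by 4001/2191 = 1.8261; 1737.15 × 1.8261 ≈ 3172.22 px.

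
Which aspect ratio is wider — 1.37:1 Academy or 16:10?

1.37 and 16:10 = 1.6; 1.6 > 1.37.

16:10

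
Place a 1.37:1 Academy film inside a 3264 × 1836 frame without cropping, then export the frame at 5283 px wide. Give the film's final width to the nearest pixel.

In the 3264×1836 frame the film fills the height: width = 1836 × 1.370 ≈ 2515.32 px.
Resizing to 5283 px wide multiplies everything by 1.6186: 2515.32 → 4071.21 px.

4071 px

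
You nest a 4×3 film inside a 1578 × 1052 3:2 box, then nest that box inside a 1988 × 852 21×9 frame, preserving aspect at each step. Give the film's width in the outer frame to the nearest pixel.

1136 px

First fit — 4×3 into 1578×1052 spans the height: 1402.67 × 1052.00.
3:2 in 1988×852: fills the height, so the intermediate becomes 1278.00 × 852.00 — a scale of ×0.8099.
So the film's width is 1402.67 × 0.8099 ≈ 1136.00.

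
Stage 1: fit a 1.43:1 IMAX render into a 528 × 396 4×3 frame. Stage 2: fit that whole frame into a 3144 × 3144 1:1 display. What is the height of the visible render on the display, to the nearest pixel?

2199 px

Inside the 528×396 canvas the render is width-limited at 528.00 × 369.23.
Second fit — the 4×3 canvas into 3144×3144 spans the width: 3144.00 × 2358.00 (×5.9545 from 528×396).
So the render's height is 369.23 × 5.9545 ≈ 2198.60.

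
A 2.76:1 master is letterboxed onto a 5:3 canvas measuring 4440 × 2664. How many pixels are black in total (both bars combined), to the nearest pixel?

4685551 pixels

Since 2.760 > 1.667, the master is width-limited.
The master is 4440 / 2.760 ≈ 1608.6957 px tall.
Leftover height: 2664 − 1608.6957 = 1055.3043 px.
Bar area = 1055.3043 × 4440 ≈ 4685551 px.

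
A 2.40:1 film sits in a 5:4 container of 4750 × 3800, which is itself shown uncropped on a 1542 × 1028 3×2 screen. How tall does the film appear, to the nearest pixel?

535 px

First fit — 2.40:1 into 4750×3800 spans the width: 4750.00 × 1979.17.
Second fit — the 5:4 canvas into 1542×1028 spans the height: 1285.00 × 1028.00 (×0.2705 from 4750×3800).
Applying the same ×0.2705: 1979.17 → 535.42.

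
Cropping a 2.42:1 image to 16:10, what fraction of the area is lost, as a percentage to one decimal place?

33.9%

Going from 2.42:1 to 16:10 means cutting width while keeping height.
(1.600)/(2.420) ≈ 0.661 of the area survives, leaving 33.88% discarded.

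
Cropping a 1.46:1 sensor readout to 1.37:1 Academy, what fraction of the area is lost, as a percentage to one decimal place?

Going from 1.46:1 to 1.37:1 Academy means cutting width while keeping height.
Fraction kept = (1.370)/(1.460) ≈ 93.84%, so 6.16% is lost.

6.2%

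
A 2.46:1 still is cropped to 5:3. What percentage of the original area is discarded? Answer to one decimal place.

32.2%

5:3 is narrower than 2.46:1, so the crop keeps the full height and trims the width.
Fraction kept = (1.667)/(2.460) ≈ 67.75%, so 32.25% is lost.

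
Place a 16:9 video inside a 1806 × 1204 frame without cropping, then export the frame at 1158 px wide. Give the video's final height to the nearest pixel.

In the 1806×1204 frame the video fills the width: height = 1806 × 9/16 ≈ 1015.88 px.
Scaling 1806 → 1158 is ×0.6412, so the height becomes 1015.88 × 0.6412 ≈ 651.38 px.

651 px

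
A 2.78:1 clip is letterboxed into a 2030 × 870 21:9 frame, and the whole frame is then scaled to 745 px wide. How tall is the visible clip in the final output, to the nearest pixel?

268 px

Fitted into 2030×870, the clip spans the width; its height is 2030 / 2.780 ≈ 730.22 px.
Scaling 2030 → 745 is ×0.3670, so the height becomes 730.22 × 0.3670 ≈ 267.99 px.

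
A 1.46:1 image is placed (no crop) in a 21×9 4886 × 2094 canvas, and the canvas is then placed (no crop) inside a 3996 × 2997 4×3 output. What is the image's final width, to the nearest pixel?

Inside the 4886×2094 canvas the image is height-limited at 3057.24 × 2094.00.
Second fit — the 21×9 canvas into 3996×2997 spans the width: 3996.00 × 1712.57 (×0.8178 from 4886×2094).
Applying the same ×0.8178: 3057.24 → 2500.35.

2500 px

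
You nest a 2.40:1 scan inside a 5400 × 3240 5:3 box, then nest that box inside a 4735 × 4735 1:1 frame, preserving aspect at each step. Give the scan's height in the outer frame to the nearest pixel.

1973 px

First fit — 2.40:1 into 5400×3240 spans the width: 5400.00 × 2250.00.
5:3 in 4735×4735: fills the width, so the intermediate becomes 4735.00 × 2841.00 — a scale of ×0.8769.
Applying the same ×0.8769: 2250.00 → 1972.92.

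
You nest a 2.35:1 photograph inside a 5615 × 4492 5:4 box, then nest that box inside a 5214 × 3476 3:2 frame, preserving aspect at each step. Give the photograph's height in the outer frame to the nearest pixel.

1849 px

2.35:1 in 5615×4492: fills the width, so the photograph is 5615.00 × 2389.36.
5:4 in 5214×3476: fills the height, so the intermediate becomes 4345.00 × 3476.00 — a scale of ×0.7738.
The photograph scales with it: height 2389.36 × 0.7738 ≈ 1848.94.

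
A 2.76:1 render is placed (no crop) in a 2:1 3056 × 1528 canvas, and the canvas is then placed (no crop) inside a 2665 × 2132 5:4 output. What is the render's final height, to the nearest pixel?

966 px

Inside the 3056×1528 canvas the render is width-limited at 3056.00 × 1107.25.
The 2:1 canvas is width-limited in 2665×2132, giving 2665.00 × 1332.50; scale factor 0.8721.
Applying the same ×0.8721: 1107.25 → 965.58.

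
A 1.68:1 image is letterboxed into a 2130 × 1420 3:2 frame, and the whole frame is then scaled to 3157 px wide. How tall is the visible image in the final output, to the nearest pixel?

1879 px

At 2130×1420 the image is width-limited, so height = 2130 / 1.680 ≈ 1267.86 px.
Scaling 2130 → 3157 is ×1.4822, so the height becomes 1267.86 × 1.4822 ≈ 1879.17 px.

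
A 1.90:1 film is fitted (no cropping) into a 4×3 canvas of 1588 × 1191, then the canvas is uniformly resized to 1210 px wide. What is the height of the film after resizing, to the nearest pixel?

Fitted into 1588×1191, the film spans the width; its height is 1588 / 1.900 ≈ 835.79 px.
The frame scales by 1210/1588 = 0.7620; 835.79 × 0.7620 ≈ 636.84 px.

637 px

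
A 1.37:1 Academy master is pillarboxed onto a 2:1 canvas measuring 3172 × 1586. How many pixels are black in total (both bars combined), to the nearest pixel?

1.37:1 Academy (1.370) < 2:1 (2.000), so the master fills the height.
Content width = 1586 × 1.370 ≈ 2172.8200 px.
3172 − 2172.8200 = 999.1800 px of bars.
Across the 1586-px span: 999.1800 × 1586 ≈ 1584699 px.

1584699 pixels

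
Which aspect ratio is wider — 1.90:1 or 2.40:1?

2.40:1

1.9 and 2.4; 2.4 > 1.9.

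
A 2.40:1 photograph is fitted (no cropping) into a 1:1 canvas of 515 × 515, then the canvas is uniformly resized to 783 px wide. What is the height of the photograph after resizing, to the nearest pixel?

326 px

In the 515×515 frame the photograph fills the width: height = 515 / 2.400 ≈ 214.58 px.
Scaling 515 → 783 is ×1.5204, so the height becomes 214.58 × 1.5204 ≈ 326.25 px.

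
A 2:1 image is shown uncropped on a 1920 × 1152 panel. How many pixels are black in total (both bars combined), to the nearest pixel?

Since 2.000 > 1.667, the image is width-limited.
That makes the image 960.0000 px tall (1920 × 1/2).
Leftover height: 1152 − 960.0000 = 192.0000 px.
That's 192.0000 × 1920 ≈ 368640 black pixels.

368640 pixels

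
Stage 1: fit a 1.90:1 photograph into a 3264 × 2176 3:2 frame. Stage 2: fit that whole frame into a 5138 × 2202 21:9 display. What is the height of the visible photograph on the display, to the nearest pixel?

First fit — 1.90:1 into 3264×2176 spans the width: 3264.00 × 1717.89.
Second fit — the 3:2 canvas into 5138×2202 spans the height: 3303.00 × 2202.00 (×1.0119 from 3264×2176).
Applying the same ×1.0119: 1717.89 → 1738.42.

1738 px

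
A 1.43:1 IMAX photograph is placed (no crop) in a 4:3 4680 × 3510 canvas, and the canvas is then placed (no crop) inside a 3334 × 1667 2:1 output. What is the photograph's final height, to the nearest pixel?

1554 px

1.43:1 IMAX in 4680×3510: fills the width, so the photograph is 4680.00 × 3272.73.
The 4:3 canvas is height-limited in 3334×1667, giving 2222.67 × 1667.00; scale factor 0.4749.
So the photograph's height is 3272.73 × 0.4749 ≈ 1554.31.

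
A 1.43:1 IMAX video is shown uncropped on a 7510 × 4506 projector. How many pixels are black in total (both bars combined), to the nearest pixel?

Since 1.430 < 1.667, the video is height-limited.
Content width = 4506 × 1.430 ≈ 6443.5800 px.
Black = 7510 − 6443.5800 = 1066.4200 px.
Bar area = 1066.4200 × 4506 ≈ 4805289 px.

4805289 pixels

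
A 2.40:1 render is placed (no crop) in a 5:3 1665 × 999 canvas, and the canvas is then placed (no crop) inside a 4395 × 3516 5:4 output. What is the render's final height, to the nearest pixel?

1831 px

Inside the 1665×999 canvas the render is width-limited at 1665.00 × 693.75.
Second fit — the 5:3 canvas into 4395×3516 spans the width: 4395.00 × 2637.00 (×2.6396 from 1665×999).
The render scales with it: height 693.75 × 2.6396 ≈ 1831.25.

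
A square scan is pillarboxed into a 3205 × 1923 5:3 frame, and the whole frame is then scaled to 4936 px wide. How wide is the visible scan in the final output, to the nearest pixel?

2962 px

Fitted into 3205×1923, the scan spans the height; its width is 1923 × 1/1 ≈ 1923.00 px.
Resizing to 4936 px wide multiplies everything by 1.5401: 1923.00 → 2961.60 px.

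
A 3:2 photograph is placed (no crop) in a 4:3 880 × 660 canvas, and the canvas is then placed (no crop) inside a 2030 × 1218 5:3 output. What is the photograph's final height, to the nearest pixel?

3:2 in 880×660: fills the width, so the photograph is 880.00 × 586.67.
The 4:3 canvas is height-limited in 2030×1218, giving 1624.00 × 1218.00; scale factor 1.8455.
The photograph scales with it: height 586.67 × 1.8455 ≈ 1082.67.

1083 px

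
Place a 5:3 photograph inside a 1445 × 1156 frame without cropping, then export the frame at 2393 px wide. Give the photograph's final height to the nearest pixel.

Fitted into 1445×1156, the photograph spans the width; its height is 1445 × 3/5 ≈ 867.00 px.
Scaling 1445 → 2393 is ×1.6561, so the height becomes 867.00 × 1.6561 ≈ 1435.80 px.

1436 px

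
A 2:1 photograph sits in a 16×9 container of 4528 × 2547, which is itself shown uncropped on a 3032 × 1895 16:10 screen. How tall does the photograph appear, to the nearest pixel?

1516 px

First fit — 2:1 into 4528×2547 spans the width: 4528.00 × 2264.00.
Second fit — the 16×9 canvas into 3032×1895 spans the width: 3032.00 × 1705.50 (×0.6696 from 4528×2547).
Applying the same ×0.6696: 2264.00 → 1516.00.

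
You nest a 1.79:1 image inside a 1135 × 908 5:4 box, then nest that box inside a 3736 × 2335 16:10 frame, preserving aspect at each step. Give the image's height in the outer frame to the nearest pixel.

1631 px

Inside the 1135×908 canvas the image is width-limited at 1135.00 × 634.08.
Second fit — the 5:4 canvas into 3736×2335 spans the height: 2918.75 × 2335.00 (×2.5716 from 1135×908).
The image scales with it: height 634.08 × 2.5716 ≈ 1630.59.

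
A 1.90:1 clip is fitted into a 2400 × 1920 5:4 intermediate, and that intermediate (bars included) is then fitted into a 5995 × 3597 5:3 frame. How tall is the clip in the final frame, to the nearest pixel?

2366 px

1.90:1 in 2400×1920: fills the width, so the clip is 2400.00 × 1263.16.
Second fit — the 5:4 canvas into 5995×3597 spans the height: 4496.25 × 3597.00 (×1.8734 from 2400×1920).
The clip scales with it: height 1263.16 × 1.8734 ≈ 2366.45.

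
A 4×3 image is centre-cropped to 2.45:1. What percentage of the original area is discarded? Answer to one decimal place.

45.6%

The width stays; only height is cut (since 2.45:1 is wider than 4×3).
(1.333)/(2.450) ≈ 0.544 of the area survives, leaving 45.58% discarded.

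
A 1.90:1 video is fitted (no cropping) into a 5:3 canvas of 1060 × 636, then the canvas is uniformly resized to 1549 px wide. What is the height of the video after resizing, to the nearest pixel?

At 1060×636 the video is width-limited, so height = 1060 / 1.900 ≈ 557.89 px.
The frame scales by 1549/1060 = 1.4613; 557.89 × 1.4613 ≈ 815.26 px.

815 px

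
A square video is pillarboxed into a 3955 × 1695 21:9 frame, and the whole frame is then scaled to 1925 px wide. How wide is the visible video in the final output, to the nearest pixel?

In the 3955×1695 frame the video fills the height: width = 1695 × 1/1 ≈ 1695.00 px.
Scaling 3955 → 1925 is ×0.4867, so the width becomes 1695.00 × 0.4867 ≈ 825.00 px.

825 px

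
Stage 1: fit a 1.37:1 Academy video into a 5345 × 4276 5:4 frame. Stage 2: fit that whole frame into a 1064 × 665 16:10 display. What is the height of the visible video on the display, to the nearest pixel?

1.37:1 Academy in 5345×4276: fills the width, so the video is 5345.00 × 3901.46.
Second fit — the 5:4 canvas into 1064×665 spans the height: 831.25 × 665.00 (×0.1555 from 5345×4276).
Applying the same ×0.1555: 3901.46 → 606.75.

607 px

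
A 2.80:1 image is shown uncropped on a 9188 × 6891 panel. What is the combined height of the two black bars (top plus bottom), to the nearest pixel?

3610 px

Since 2.800 > 1.333, the image is width-limited.
Content height = 9188 / 2.800 ≈ 3281.43 px.
Black = 6891 − 3281.43 = 3609.57 px.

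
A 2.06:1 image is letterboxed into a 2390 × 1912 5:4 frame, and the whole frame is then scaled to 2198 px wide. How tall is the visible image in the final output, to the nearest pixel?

At 2390×1912 the image is width-limited, so height = 2390 / 2.060 ≈ 1160.19 px.
Scaling 2390 → 2198 is ×0.9197, so the height becomes 1160.19 × 0.9197 ≈ 1066.99 px.

1067 px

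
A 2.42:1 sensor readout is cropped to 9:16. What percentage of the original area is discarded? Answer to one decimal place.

76.8%

Going from 2.42:1 to 9:16 means cutting width while keeping height.
Area ratio = (0.562)/(2.420) = 23.24%; the remaining 76.76% is cropped out.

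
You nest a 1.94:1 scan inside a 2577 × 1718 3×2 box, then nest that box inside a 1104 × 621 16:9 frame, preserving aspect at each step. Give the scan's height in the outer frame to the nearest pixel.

First fit — 1.94:1 into 2577×1718 spans the width: 2577.00 × 1328.35.
Second fit — the 3×2 canvas into 1104×621 spans the height: 931.50 × 621.00 (×0.3615 from 2577×1718).
Applying the same ×0.3615: 1328.35 → 480.15.

480 px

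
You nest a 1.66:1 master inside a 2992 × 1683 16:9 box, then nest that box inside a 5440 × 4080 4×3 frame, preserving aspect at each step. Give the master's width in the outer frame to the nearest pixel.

5080 px

First fit — 1.66:1 into 2992×1683 spans the height: 2793.78 × 1683.00.
16:9 in 5440×4080: fills the width, so the intermediate becomes 5440.00 × 3060.00 — a scale of ×1.8182.
Applying the same ×1.8182: 2793.78 → 5079.60.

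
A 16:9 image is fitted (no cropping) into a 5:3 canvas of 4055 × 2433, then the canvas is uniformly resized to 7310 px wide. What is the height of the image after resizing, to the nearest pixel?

4112 px

In the 4055×2433 frame the image fills the width: height = 4055 × 9/16 ≈ 2280.94 px.
The frame scales by 7310/4055 = 1.8027; 2280.94 × 1.8027 ≈ 4111.88 px.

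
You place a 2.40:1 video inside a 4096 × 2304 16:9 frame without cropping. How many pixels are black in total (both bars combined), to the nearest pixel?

2446677 pixels

2.40:1 (2.400) > 16:9 (1.778), so the video fills the width.
The video is 4096 / 2.400 ≈ 1706.6667 px tall.
Leftover height: 2304 − 1706.6667 = 597.3333 px.
Across the 4096-px span: 597.3333 × 4096 ≈ 2446677 px.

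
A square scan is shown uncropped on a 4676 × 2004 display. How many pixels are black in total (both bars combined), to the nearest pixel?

square is narrower than 21:9, so it spans the full height.
That makes the image 2004.0000 px wide (2004 × 1/1).
Black = 4676 − 2004.0000 = 2672.0000 px.
Across the 2004-px span: 2672.0000 × 2004 ≈ 5354688 px.

5354688 pixels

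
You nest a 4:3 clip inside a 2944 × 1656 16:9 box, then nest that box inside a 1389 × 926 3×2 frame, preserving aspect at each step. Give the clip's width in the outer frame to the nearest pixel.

1042 px

First fit — 4:3 into 2944×1656 spans the height: 2208.00 × 1656.00.
The 16:9 canvas is width-limited in 1389×926, giving 1389.00 × 781.31; scale factor 0.4718.
The clip scales with it: width 2208.00 × 0.4718 ≈ 1041.75.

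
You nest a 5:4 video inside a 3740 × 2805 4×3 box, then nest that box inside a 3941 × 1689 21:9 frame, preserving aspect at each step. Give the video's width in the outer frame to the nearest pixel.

2111 px

5:4 in 3740×2805: fills the height, so the video is 3506.25 × 2805.00.
The 4×3 canvas is height-limited in 3941×1689, giving 2252.00 × 1689.00; scale factor 0.6021.
The video scales with it: width 3506.25 × 0.6021 ≈ 2111.25.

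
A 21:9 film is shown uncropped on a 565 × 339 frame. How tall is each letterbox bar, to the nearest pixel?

48 px

Since 2.333 > 1.667, the film is width-limited.
The film is 565 × 9/21 ≈ 242.14 px tall.
Black = 339 − 242.14 = 96.86 px, or 48.43 per bar.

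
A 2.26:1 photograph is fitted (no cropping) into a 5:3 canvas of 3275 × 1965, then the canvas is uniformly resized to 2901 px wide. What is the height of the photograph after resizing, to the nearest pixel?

1284 px

At 3275×1965 the photograph is width-limited, so height = 3275 / 2.260 ≈ 1449.12 px.
The frame scales by 2901/3275 = 0.8858; 1449.12 × 0.8858 ≈ 1283.63 px.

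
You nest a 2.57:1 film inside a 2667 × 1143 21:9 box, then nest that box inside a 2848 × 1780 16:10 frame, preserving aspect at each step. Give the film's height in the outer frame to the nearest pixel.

1108 px

First fit — 2.57:1 into 2667×1143 spans the width: 2667.00 × 1037.74.
21:9 in 2848×1780: fills the width, so the intermediate becomes 2848.00 × 1220.57 — a scale of ×1.0679.
So the film's height is 1037.74 × 1.0679 ≈ 1108.17.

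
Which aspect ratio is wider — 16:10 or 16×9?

16×9

16:10 = 1.6 and 16×9 = 1.778; 1.778 > 1.6.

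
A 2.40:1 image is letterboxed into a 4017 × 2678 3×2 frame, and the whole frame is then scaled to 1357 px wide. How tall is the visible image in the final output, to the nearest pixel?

Fitted into 4017×2678, the image spans the width; its height is 4017 / 2.400 ≈ 1673.75 px.
The frame scales by 1357/4017 = 0.3378; 1673.75 × 0.3378 ≈ 565.42 px.

565 px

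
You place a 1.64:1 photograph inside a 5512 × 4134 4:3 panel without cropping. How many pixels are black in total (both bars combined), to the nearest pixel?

1.64:1 is wider than 4:3, so it spans the full width.
The photograph is 5512 / 1.640 ≈ 3360.9756 px tall.
4134 − 3360.9756 = 773.0244 px of bars.
That's 773.0244 × 5512 ≈ 4260910 black pixels.

4260910 pixels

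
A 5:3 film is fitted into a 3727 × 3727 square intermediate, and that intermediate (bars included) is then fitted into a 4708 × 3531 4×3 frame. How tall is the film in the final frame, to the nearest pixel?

5:3 in 3727×3727: fills the width, so the film is 3727.00 × 2236.20.
square in 4708×3531: fills the height, so the intermediate becomes 3531.00 × 3531.00 — a scale of ×0.9474.
So the film's height is 2236.20 × 0.9474 ≈ 2118.60.

2119 px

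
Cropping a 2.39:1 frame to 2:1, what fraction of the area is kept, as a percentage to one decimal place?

The height stays; only width is cut (since 2:1 is narrower than 2.39:1).
Area ratio = (2.000)/(2.390) = 83.68% retained.

83.7%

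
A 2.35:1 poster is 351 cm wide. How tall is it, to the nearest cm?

149 cm

At 2.35:1, 351 / 2.350 ≈ 149.36.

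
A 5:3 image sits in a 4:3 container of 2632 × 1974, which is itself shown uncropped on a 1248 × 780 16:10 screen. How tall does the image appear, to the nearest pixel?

624 px

5:3 in 2632×1974: fills the width, so the image is 2632.00 × 1579.20.
The 4:3 canvas is height-limited in 1248×780, giving 1040.00 × 780.00; scale factor 0.3951.
So the image's height is 1579.20 × 0.3951 ≈ 624.00.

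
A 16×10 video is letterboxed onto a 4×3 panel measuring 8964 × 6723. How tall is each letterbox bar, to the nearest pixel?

560 px

16×10 is wider than 4×3, so it spans the full width.
Content height = 8964 × 10/16 ≈ 5602.50 px.
Black = 6723 − 5602.50 = 1120.50 px, or 560.25 per bar.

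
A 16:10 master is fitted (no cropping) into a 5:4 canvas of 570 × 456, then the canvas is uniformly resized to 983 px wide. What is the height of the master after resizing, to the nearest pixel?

614 px

At 570×456 the master is width-limited, so height = 570 × 10/16 ≈ 356.25 px.
Scaling 570 → 983 is ×1.7246, so the height becomes 356.25 × 1.7246 ≈ 614.38 px.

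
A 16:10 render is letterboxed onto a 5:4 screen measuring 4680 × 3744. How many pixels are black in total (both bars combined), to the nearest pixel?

3832920 pixels

Since 1.600 > 1.250, the render is width-limited.
That makes the image 2925.0000 px tall (4680 × 10/16).
Leftover height: 3744 − 2925.0000 = 819.0000 px.
Bar area = 819.0000 × 4680 ≈ 3832920 px.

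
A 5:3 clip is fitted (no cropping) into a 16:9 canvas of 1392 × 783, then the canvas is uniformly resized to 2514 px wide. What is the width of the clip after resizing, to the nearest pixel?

2357 px

Fitted into 1392×783, the clip spans the height; its width is 783 × 5/3 ≈ 1305.00 px.
The frame scales by 2514/1392 = 1.8060; 1305.00 × 1.8060 ≈ 2356.88 px.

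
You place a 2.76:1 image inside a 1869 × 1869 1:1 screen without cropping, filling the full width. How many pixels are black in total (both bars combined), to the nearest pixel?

That makes the image 677.1739 px tall (1869 / 2.760).
Leftover height: 1869 − 677.1739 = 1191.8261 px.
Across the 1869-px span: 1191.8261 × 1869 ≈ 2227523 px.

2227523 pixels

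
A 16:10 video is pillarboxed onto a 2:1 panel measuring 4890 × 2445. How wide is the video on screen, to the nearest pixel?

16:10 (1.600) < 2:1 (2.000), so the video fills the height.
The video is 2445 × 16/10 ≈ 3912.00 px wide.

3912 px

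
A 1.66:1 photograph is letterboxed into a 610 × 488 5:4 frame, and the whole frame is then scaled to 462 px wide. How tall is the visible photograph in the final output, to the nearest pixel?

278 px

Fitted into 610×488, the photograph spans the width; its height is 610 / 1.660 ≈ 367.47 px.
Scaling 610 → 462 is ×0.7574, so the height becomes 367.47 × 0.7574 ≈ 278.31 px.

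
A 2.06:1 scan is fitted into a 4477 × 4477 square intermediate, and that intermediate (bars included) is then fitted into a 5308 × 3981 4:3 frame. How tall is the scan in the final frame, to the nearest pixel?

1933 px

2.06:1 in 4477×4477: fills the width, so the scan is 4477.00 × 2173.30.
square in 5308×3981: fills the height, so the intermediate becomes 3981.00 × 3981.00 — a scale of ×0.8892.
So the scan's height is 2173.30 × 0.8892 ≈ 1932.52.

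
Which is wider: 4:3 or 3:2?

4:3 = 1.333 and 3:2 = 1.5; 1.5 > 1.333.

3:2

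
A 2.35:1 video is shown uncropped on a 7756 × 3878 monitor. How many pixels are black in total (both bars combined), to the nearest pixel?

4479668 pixels

2.35:1 (2.350) > 2:1 (2.000), so the video fills the width.
The video is 7756 / 2.350 ≈ 3300.4255 px tall.
3878 − 3300.4255 = 577.5745 px of bars.
Across the 7756-px span: 577.5745 × 7756 ≈ 4479668 px.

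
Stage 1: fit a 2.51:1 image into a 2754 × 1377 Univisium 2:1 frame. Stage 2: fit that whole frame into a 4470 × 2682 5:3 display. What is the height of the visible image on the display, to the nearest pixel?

1781 px

2.51:1 in 2754×1377: fills the width, so the image is 2754.00 × 1097.21.
The Univisium 2:1 canvas is width-limited in 4470×2682, giving 4470.00 × 2235.00; scale factor 1.6231.
The image scales with it: height 1097.21 × 1.6231 ≈ 1780.88.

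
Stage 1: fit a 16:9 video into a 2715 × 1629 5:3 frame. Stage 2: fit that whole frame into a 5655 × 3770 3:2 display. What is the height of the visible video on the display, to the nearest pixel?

Inside the 2715×1629 canvas the video is width-limited at 2715.00 × 1527.19.
Second fit — the 5:3 canvas into 5655×3770 spans the width: 5655.00 × 3393.00 (×2.0829 from 2715×1629).
The video scales with it: height 1527.19 × 2.0829 ≈ 3180.94.

3181 px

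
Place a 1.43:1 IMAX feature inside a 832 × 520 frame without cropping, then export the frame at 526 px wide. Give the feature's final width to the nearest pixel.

470 px

At 832×520 the feature is height-limited, so width = 520 × 1.430 ≈ 743.60 px.
Resizing to 526 px wide multiplies everything by 0.6322: 743.60 → 470.11 px.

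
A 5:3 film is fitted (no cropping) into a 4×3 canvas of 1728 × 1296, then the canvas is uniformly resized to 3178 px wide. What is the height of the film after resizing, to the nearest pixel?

1907 px

Fitted into 1728×1296, the film spans the width; its height is 1728 × 3/5 ≈ 1036.80 px.
The frame scales by 3178/1728 = 1.8391; 1036.80 × 1.8391 ≈ 1906.80 px.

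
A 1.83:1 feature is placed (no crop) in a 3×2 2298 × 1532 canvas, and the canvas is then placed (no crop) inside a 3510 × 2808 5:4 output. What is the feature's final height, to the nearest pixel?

1918 px

First fit — 1.83:1 into 2298×1532 spans the width: 2298.00 × 1255.74.
Second fit — the 3×2 canvas into 3510×2808 spans the width: 3510.00 × 2340.00 (×1.5274 from 2298×1532).
Applying the same ×1.5274: 1255.74 → 1918.03.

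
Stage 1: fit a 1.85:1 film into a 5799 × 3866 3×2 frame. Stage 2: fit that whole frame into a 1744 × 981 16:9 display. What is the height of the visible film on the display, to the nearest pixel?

Inside the 5799×3866 canvas the film is width-limited at 5799.00 × 3134.59.
The 3×2 canvas is height-limited in 1744×981, giving 1471.50 × 981.00; scale factor 0.2538.
The film scales with it: height 3134.59 × 0.2538 ≈ 795.41.

795 px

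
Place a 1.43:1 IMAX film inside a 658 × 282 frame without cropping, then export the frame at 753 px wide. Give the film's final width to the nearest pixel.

In the 658×282 frame the film fills the height: width = 282 × 1.430 ≈ 403.26 px.
The frame scales by 753/658 = 1.1444; 403.26 × 1.1444 ≈ 461.48 px.

461 px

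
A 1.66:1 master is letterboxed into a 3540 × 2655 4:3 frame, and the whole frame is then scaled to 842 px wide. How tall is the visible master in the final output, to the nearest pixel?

Fitted into 3540×2655, the master spans the width; its height is 3540 / 1.660 ≈ 2132.53 px.
Scaling 3540 → 842 is ×0.2379, so the height becomes 2132.53 × 0.2379 ≈ 507.23 px.

507 px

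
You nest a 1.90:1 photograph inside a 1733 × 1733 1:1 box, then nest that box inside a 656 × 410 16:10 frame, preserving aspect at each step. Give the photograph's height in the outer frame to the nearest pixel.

216 px

Inside the 1733×1733 canvas the photograph is width-limited at 1733.00 × 912.11.
1:1 in 656×410: fills the height, so the intermediate becomes 410.00 × 410.00 — a scale of ×0.2366.
The photograph scales with it: height 912.11 × 0.2366 ≈ 215.79.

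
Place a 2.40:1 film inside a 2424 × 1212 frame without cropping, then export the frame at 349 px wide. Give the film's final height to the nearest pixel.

145 px

At 2424×1212 the film is width-limited, so height = 2424 / 2.400 ≈ 1010.00 px.
Resizing to 349 px wide multiplies everything by 0.1440: 1010.00 → 145.42 px.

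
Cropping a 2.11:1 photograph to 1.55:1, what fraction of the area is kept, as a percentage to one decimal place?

1.55:1 is narrower than 2.11:1, so the crop keeps the full height and trims the width.
Fraction kept = (1.550)/(2.110) ≈ 73.46%.

73.5%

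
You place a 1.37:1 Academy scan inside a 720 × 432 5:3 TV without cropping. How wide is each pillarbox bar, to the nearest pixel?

1.37:1 Academy is narrower than 5:3, so it spans the full height.
Content width = 432 × 1.370 ≈ 591.84 px.
720 − 591.84 = 128.16 px of bars (64.08 each).

64 px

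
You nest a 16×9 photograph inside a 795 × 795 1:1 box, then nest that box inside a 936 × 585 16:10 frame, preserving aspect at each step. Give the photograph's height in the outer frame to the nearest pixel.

329 px

Inside the 795×795 canvas the photograph is width-limited at 795.00 × 447.19.
The 1:1 canvas is height-limited in 936×585, giving 585.00 × 585.00; scale factor 0.7358.
Applying the same ×0.7358: 447.19 → 329.06.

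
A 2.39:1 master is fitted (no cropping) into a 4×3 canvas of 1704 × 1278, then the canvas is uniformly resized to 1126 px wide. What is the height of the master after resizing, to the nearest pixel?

At 1704×1278 the master is width-limited, so height = 1704 / 2.390 ≈ 712.97 px.
Resizing to 1126 px wide multiplies everything by 0.6608: 712.97 → 471.13 px.

471 px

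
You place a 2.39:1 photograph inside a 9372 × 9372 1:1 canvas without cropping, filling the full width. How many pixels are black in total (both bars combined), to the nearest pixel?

Content height = 9372 / 2.390 ≈ 3921.3389 px.
Black = 9372 − 3921.3389 = 5450.6611 px.
Across the 9372-px span: 5450.6611 × 9372 ≈ 51083596 px.

51083596 pixels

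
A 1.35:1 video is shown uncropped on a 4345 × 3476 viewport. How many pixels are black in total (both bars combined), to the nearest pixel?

1118757 pixels

Since 1.350 > 1.250, the video is width-limited.
Content height = 4345 / 1.350 ≈ 3218.5185 px.
Black = 3476 − 3218.5185 = 257.4815 px.
Bar area = 257.4815 × 4345 ≈ 1118757 px.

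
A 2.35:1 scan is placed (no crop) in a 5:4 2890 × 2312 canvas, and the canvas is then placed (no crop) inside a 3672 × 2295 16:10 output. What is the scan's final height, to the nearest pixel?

1221 px

2.35:1 in 2890×2312: fills the width, so the scan is 2890.00 × 1229.79.
5:4 in 3672×2295: fills the height, so the intermediate becomes 2868.75 × 2295.00 — a scale of ×0.9926.
So the scan's height is 1229.79 × 0.9926 ≈ 1220.74.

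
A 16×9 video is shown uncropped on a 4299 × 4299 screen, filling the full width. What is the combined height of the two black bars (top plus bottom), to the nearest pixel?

1881 px

The video is 4299 × 9/16 ≈ 2418.19 px tall.
Leftover height: 4299 − 2418.19 = 1880.81 px.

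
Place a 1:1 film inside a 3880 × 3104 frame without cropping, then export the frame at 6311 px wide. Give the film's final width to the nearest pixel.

In the 3880×3104 frame the film fills the height: width = 3104 × 1/1 ≈ 3104.00 px.
Resizing to 6311 px wide multiplies everything by 1.6265: 3104.00 → 5048.80 px.

5049 px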